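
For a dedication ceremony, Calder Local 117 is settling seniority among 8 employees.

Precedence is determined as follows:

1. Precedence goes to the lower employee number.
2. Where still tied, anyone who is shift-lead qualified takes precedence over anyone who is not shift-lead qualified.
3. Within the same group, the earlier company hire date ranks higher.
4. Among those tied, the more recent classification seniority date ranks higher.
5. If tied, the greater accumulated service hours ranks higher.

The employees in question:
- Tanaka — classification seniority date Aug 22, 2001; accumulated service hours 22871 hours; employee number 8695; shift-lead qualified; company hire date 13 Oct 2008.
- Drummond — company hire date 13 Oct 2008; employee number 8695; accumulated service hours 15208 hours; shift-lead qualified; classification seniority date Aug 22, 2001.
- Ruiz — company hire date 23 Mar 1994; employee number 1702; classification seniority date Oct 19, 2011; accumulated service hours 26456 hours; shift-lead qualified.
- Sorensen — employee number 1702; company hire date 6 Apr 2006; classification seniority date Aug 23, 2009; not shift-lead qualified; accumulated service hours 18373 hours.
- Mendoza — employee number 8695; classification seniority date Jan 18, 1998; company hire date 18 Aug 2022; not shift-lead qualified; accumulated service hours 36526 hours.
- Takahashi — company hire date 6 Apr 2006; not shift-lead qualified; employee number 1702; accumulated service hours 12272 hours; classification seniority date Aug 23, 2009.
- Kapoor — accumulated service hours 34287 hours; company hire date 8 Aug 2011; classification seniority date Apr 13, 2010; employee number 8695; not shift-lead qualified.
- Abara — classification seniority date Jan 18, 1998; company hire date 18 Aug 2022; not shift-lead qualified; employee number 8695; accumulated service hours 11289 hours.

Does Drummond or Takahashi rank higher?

Takahashi

By employee number (lower first): Ruiz, Sorensen and Takahashi (each 1702); then Tanaka, Drummond, Kapoor, Mendoza and Abara (each 8695).
Among Ruiz, Sorensen and Takahashi, shift-lead qualified before not shift-lead qualified: Ruiz (shift-lead qualified) before Sorensen and Takahashi (not shift-lead qualified).
Sorensen and Takahashi both have company hire date 6 Apr 2006, so the next rule applies.
Sorensen and Takahashi both have classification seniority date Aug 23, 2009, so the next rule applies.
Among Sorensen and Takahashi, by accumulated service hours (higher first): Sorensen (18373 hours) before Takahashi (12272 hours).
Among Tanaka, Drummond, Kapoor, Mendoza and Abara, shift-lead qualified before not shift-lead qualified: Tanaka and Drummond (shift-lead qualified) before Kapoor, Mendoza and Abara (not shift-lead qualified).
Tanaka and Drummond both have company hire date 13 Oct 2008, so the next rule applies.
Tanaka and Drummond both have classification seniority date Aug 22, 2001, so the next rule applies.
Among Tanaka and Drummond, by accumulated service hours (higher first): Tanaka (22871 hours) before Drummond (15208 hours).
Among Kapoor, Mendoza and Abara, by company hire date (earlier first): Kapoor (8 Aug 2011) before Mendoza and Abara (18 Aug 2022).
Mendoza and Abara both have classification seniority date Jan 18, 1998, so the next rule applies.
Among Mendoza and Abara, by accumulated service hours (higher first): Mendoza (36526 hours) before Abara (11289 hours).
So Takahashi takes precedence.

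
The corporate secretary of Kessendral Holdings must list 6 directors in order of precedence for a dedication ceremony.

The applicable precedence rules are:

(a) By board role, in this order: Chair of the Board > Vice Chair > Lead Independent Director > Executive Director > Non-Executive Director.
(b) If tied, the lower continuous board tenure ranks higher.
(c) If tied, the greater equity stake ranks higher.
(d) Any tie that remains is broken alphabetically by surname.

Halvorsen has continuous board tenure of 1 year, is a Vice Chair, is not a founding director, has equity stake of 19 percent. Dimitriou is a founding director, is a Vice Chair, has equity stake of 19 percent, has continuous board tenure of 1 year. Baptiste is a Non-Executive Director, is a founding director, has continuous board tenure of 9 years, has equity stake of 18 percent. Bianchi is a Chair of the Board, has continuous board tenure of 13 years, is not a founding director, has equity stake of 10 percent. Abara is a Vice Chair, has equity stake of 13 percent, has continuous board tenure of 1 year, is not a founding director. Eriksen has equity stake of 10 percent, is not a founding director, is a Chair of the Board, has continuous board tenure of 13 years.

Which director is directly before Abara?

Halvorsen

By board role: Bianchi and Eriksen (Chair of the Board); then Dimitriou, Halvorsen and Abara (Vice Chair); then Baptiste (Non-Executive Director).
Bianchi and Eriksen both have continuous board tenure 13 years, so the next rule applies.
Bianchi and Eriksen both have equity stake 10 percent, so the next rule applies.
Among Bianchi and Eriksen, alphabetically by surname: Bianchi before Eriksen.
Dimitriou, Halvorsen and Abara all have continuous board tenure 1 year, so the next rule applies.
Among Dimitriou, Halvorsen and Abara, by equity stake (higher first): Dimitriou and Halvorsen (19 percent) before Abara (13 percent).
Among Dimitriou and Halvorsen, alphabetically by surname: Dimitriou before Halvorsen.
Order: Bianchi, Eriksen, Dimitriou, Halvorsen, Abara, Baptiste.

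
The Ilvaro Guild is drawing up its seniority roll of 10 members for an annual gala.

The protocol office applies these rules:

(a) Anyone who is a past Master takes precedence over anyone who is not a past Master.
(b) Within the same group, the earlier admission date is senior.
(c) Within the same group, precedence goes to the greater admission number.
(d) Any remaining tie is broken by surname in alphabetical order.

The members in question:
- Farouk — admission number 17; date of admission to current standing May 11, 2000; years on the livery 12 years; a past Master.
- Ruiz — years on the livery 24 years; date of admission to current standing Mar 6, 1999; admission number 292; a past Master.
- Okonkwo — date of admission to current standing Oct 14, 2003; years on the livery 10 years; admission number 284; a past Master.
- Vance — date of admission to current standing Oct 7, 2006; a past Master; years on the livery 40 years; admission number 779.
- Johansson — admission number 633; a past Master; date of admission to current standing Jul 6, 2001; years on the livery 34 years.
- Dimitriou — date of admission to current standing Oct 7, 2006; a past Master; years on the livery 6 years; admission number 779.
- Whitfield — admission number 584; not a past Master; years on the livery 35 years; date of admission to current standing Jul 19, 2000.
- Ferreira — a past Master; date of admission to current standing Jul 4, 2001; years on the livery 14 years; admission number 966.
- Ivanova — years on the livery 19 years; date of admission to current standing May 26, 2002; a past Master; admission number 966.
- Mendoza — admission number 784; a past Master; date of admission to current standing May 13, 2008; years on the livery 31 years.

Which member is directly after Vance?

By the first rule: Ruiz, Farouk, Ferreira, Johansson, Ivanova, Okonkwo, Dimitriou, Vance and Mendoza (each a past Master); then Whitfield (not a past Master).
Among Ruiz, Farouk, Ferreira, Johansson, Ivanova, Okonkwo, Dimitriou, Vance and Mendoza, by date of admission to current standing (earlier first): Ruiz (Mar 6, 1999) before Farouk (May 11, 2000) before Ferreira (Jul 4, 2001) before Johansson (Jul 6, 2001) before Ivanova (May 26, 2002) before Okonkwo (Oct 14, 2003) before Dimitriou and Vance (Oct 7, 2006) before Mendoza (May 13, 2008).
Dimitriou and Vance both have admission number 779, so the next rule applies.
Among Dimitriou and Vance, alphabetically by surname: Dimitriou before Vance.
Order: Ruiz, Farouk, Ferreira, Johansson, Ivanova, Okonkwo, Dimitriou, Vance, Mendoza, Whitfield.

Mendoza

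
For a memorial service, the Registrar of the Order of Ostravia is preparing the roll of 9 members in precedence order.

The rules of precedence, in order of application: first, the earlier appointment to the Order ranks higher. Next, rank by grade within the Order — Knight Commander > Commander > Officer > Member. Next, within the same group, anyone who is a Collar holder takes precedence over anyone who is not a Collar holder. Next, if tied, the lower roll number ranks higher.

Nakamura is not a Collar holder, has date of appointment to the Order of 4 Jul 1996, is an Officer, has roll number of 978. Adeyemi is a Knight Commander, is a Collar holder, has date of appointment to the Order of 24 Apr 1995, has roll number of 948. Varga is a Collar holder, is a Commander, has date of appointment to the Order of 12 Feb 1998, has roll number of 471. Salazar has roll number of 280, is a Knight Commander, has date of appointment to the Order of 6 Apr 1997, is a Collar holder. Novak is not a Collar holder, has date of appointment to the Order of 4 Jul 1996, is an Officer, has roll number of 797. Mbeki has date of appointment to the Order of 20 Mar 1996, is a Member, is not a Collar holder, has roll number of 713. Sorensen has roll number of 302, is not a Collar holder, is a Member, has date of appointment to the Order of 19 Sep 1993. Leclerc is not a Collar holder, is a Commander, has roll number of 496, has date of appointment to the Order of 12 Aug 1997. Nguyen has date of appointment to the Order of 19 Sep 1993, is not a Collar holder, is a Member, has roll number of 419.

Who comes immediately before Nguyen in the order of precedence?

By date of appointment to the Order (earlier first): Sorensen and Nguyen (both 19 Sep 1993); then Adeyemi (24 Apr 1995); then Mbeki (20 Mar 1996); then Novak and Nakamura (both 4 Jul 1996); then Salazar (6 Apr 1997); then Leclerc (12 Aug 1997); then Varga (12 Feb 1998).
Sorensen and Nguyen are each Member, so the next rule applies.
Sorensen and Nguyen are each not a Collar holder, so the next rule applies.
Among Sorensen and Nguyen, by roll number (lower first): Sorensen (302) before Nguyen (419).
Novak and Nakamura are each Officer, so the next rule applies.
Novak and Nakamura are each not a Collar holder, so the next rule applies.
Among Novak and Nakamura, by roll number (lower first): Novak (797) before Nakamura (978).
Order: Sorensen, Nguyen, Adeyemi, Mbeki, Novak, Nakamura, Salazar, Leclerc, Varga.

Sorensen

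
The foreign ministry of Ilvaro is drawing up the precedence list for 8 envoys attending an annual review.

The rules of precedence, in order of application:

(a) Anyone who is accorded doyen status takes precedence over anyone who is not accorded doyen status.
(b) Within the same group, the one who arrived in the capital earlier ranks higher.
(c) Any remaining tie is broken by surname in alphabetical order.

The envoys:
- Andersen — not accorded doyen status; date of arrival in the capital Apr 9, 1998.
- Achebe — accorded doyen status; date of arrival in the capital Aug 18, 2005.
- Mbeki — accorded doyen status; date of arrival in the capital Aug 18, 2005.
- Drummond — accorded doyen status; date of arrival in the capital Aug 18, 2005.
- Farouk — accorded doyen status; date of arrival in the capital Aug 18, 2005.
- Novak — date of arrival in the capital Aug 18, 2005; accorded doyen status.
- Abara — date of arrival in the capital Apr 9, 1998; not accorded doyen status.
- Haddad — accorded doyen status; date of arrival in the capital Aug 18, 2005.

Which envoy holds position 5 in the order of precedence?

Mbeki

By the first rule: Achebe, Drummond, Farouk, Haddad, Mbeki and Novak (each accorded doyen status); then Abara and Andersen (both not accorded doyen status).
Achebe, Drummond, Farouk, Haddad, Mbeki and Novak all have date of arrival in the capital Aug 18, 2005, so the next rule applies.
Among Achebe, Drummond, Farouk, Haddad, Mbeki and Novak, alphabetically by surname: Achebe before Drummond before Farouk before Haddad before Mbeki before Novak.
Abara and Andersen both have date of arrival in the capital Apr 9, 1998, so the next rule applies.
Among Abara and Andersen, alphabetically by surname: Abara before Andersen.
Order: Achebe, Drummond, Farouk, Haddad, Mbeki, Novak, Abara, Andersen.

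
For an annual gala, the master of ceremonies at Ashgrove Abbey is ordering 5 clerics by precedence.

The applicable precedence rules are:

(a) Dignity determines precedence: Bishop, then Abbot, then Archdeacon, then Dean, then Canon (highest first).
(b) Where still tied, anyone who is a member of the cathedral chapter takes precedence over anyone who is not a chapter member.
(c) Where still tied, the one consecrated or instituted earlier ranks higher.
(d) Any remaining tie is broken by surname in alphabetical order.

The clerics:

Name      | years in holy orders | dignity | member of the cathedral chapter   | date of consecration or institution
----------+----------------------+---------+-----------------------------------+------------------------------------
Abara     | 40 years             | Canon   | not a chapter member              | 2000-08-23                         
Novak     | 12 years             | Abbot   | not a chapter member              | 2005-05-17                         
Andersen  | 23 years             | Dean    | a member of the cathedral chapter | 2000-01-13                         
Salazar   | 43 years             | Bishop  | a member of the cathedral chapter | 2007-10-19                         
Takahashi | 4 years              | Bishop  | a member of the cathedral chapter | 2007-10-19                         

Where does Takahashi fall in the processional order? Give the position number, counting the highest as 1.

2

By dignity: Salazar and Takahashi (Bishop); then Novak (Abbot); then Andersen (Dean); then Abara (Canon).
Salazar and Takahashi are each a member of the cathedral chapter, so the next rule applies.
Salazar and Takahashi both have date of consecration or institution 2007-10-19, so the next rule applies.
Among Salazar and Takahashi, alphabetically by surname: Salazar before Takahashi.
Order: Salazar, Takahashi, Novak, Andersen, Abara. So position 2.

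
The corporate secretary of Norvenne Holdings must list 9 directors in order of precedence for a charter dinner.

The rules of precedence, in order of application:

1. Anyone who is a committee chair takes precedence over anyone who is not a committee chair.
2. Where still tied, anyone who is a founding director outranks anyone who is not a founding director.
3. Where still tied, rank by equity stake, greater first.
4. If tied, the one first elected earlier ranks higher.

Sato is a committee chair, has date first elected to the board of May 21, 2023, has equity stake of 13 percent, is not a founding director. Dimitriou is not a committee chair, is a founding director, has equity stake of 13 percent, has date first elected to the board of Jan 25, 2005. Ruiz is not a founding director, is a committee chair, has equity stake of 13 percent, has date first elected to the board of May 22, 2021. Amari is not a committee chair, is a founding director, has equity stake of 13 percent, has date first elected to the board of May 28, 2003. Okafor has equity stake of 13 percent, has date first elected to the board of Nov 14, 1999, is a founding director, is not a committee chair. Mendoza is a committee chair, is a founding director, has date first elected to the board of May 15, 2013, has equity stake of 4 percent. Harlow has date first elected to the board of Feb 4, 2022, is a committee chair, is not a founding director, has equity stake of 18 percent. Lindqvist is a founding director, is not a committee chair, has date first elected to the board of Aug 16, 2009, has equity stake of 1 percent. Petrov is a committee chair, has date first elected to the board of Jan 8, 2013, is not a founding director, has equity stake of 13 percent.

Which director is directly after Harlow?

Petrov

By the first rule: Mendoza, Harlow, Petrov, Ruiz and Sato (each a committee chair); then Okafor, Amari, Dimitriou and Lindqvist (each not a committee chair).
Among Mendoza, Harlow, Petrov, Ruiz and Sato, a founding director before not a founding director: Mendoza (a founding director) before Harlow, Petrov, Ruiz and Sato (not a founding director).
Among Harlow, Petrov, Ruiz and Sato, by equity stake (higher first): Harlow (18 percent) before Petrov, Ruiz and Sato (13 percent).
Among Petrov, Ruiz and Sato, by date first elected to the board (earlier first): Petrov (Jan 8, 2013) before Ruiz (May 22, 2021) before Sato (May 21, 2023).
Okafor, Amari, Dimitriou and Lindqvist are each a founding director, so the next rule applies.
Among Okafor, Amari, Dimitriou and Lindqvist, by equity stake (higher first): Okafor, Amari and Dimitriou (13 percent) before Lindqvist (1 percent).
Among Okafor, Amari and Dimitriou, by date first elected to the board (earlier first): Okafor (Nov 14, 1999) before Amari (May 28, 2003) before Dimitriou (Jan 25, 2005).
Order: Mendoza, Harlow, Petrov, Ruiz, Sato, Okafor, Amari, Dimitriou, Lindqvist.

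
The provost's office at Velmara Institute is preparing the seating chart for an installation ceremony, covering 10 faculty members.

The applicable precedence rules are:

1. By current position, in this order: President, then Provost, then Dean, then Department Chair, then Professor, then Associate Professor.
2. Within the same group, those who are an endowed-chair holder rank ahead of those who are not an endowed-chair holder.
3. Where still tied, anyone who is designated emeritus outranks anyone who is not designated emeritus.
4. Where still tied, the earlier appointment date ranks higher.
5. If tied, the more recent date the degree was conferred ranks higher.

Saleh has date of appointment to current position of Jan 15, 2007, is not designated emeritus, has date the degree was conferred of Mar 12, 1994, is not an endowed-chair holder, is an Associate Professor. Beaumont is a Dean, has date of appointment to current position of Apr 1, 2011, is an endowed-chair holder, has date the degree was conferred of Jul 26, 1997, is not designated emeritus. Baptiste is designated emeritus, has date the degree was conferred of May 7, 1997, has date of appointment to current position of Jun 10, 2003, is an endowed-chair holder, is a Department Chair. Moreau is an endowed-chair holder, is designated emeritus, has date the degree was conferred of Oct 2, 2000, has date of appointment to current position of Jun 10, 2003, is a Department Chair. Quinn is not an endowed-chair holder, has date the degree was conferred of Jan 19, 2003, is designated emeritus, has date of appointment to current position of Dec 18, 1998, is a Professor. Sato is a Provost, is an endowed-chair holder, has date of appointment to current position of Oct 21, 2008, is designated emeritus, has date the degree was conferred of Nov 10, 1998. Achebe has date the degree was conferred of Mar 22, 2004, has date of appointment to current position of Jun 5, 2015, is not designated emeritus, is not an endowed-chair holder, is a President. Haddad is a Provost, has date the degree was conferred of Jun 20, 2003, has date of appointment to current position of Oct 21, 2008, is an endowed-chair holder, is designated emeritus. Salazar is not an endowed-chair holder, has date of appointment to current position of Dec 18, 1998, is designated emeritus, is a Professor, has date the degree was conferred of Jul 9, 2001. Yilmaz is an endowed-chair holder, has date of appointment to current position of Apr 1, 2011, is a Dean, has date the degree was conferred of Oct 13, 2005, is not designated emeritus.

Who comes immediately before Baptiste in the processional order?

By current position: Achebe (President); then Haddad and Sato (Provost); then Yilmaz and Beaumont (Dean); then Moreau and Baptiste (Department Chair); then Quinn and Salazar (Professor); then Saleh (Associate Professor).
Haddad and Sato are each an endowed-chair holder, so the next rule applies.
Haddad and Sato are each designated emeritus, so the next rule applies.
Haddad and Sato both have date of appointment to current position Oct 21, 2008, so the next rule applies.
Among Haddad and Sato, by date the degree was conferred (later first): Haddad (Jun 20, 2003) before Sato (Nov 10, 1998).
Yilmaz and Beaumont are each an endowed-chair holder, so the next rule applies.
Yilmaz and Beaumont are each not designated emeritus, so the next rule applies.
Yilmaz and Beaumont both have date of appointment to current position Apr 1, 2011, so the next rule applies.
Among Yilmaz and Beaumont, by date the degree was conferred (later first): Yilmaz (Oct 13, 2005) before Beaumont (Jul 26, 1997).
Moreau and Baptiste are each an endowed-chair holder, so the next rule applies.
Moreau and Baptiste are each designated emeritus, so the next rule applies.
Moreau and Baptiste both have date of appointment to current position Jun 10, 2003, so the next rule applies.
Among Moreau and Baptiste, by date the degree was conferred (later first): Moreau (Oct 2, 2000) before Baptiste (May 7, 1997).
Quinn and Salazar are each not an endowed-chair holder, so the next rule applies.
Quinn and Salazar are each designated emeritus, so the next rule applies.
Quinn and Salazar both have date of appointment to current position Dec 18, 1998, so the next rule applies.
Among Quinn and Salazar, by date the degree was conferred (later first): Quinn (Jan 19, 2003) before Salazar (Jul 9, 2001).
Order: Achebe, Haddad, Sato, Yilmaz, Beaumont, Moreau, Baptiste, Quinn, Salazar, Saleh.

Moreau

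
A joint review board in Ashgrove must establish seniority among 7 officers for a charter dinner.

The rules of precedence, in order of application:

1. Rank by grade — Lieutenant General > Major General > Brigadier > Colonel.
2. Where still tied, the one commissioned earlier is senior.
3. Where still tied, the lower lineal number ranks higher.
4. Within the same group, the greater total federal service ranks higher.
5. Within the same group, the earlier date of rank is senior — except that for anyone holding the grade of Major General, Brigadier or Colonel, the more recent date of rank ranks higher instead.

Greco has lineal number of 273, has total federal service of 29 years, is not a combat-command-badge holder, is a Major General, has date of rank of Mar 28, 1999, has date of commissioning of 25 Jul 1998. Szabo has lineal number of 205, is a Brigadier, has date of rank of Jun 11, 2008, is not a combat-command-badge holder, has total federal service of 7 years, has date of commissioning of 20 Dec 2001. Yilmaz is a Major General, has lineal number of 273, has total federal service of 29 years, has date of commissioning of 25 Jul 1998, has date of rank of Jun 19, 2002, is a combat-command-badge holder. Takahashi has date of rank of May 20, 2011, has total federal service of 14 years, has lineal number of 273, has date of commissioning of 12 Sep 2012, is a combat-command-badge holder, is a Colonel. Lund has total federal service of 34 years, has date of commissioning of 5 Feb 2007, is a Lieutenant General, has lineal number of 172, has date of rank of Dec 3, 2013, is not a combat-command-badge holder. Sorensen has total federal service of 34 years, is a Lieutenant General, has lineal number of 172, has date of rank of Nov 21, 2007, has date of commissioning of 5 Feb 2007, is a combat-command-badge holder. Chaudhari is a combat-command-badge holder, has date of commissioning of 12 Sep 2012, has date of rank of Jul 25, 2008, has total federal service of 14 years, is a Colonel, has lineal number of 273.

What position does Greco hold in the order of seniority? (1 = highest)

By grade: Sorensen and Lund (Lieutenant General); then Yilmaz and Greco (Major General); then Szabo (Brigadier); then Takahashi and Chaudhari (Colonel).
Sorensen and Lund both have date of commissioning 5 Feb 2007, so the next rule applies.
Sorensen and Lund both have lineal number 172, so the next rule applies.
Sorensen and Lund both have total federal service 34 years, so the next rule applies.
Among Sorensen and Lund, by date of rank (earlier first): Sorensen (Nov 21, 2007) before Lund (Dec 3, 2013).
Yilmaz and Greco both have date of commissioning 25 Jul 1998, so the next rule applies.
Yilmaz and Greco both have lineal number 273, so the next rule applies.
Yilmaz and Greco both have total federal service 29 years, so the next rule applies.
Among Yilmaz and Greco, by date of rank (later first) (reversed rule for this group): Yilmaz (Jun 19, 2002) before Greco (Mar 28, 1999).
Takahashi and Chaudhari both have date of commissioning 12 Sep 2012, so the next rule applies.
Takahashi and Chaudhari both have lineal number 273, so the next rule applies.
Takahashi and Chaudhari both have total federal service 14 years, so the next rule applies.
Among Takahashi and Chaudhari, by date of rank (later first) (reversed rule for this group): Takahashi (May 20, 2011) before Chaudhari (Jul 25, 2008).
Order: Sorensen, Lund, Yilmaz, Greco, Szabo, Takahashi, Chaudhari. So position 4.

4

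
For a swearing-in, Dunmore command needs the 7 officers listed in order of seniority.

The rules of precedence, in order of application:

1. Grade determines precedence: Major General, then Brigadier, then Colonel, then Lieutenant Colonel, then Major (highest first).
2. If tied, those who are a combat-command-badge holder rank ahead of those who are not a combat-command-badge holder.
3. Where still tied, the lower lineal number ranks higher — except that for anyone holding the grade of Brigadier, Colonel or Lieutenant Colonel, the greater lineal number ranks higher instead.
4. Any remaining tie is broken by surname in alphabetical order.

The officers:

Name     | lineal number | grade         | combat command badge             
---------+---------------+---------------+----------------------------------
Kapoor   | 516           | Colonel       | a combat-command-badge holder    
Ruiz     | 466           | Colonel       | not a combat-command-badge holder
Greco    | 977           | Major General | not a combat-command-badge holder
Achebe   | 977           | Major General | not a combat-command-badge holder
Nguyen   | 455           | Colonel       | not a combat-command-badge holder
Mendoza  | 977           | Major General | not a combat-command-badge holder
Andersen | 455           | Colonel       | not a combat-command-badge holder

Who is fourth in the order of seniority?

By grade: Achebe, Greco and Mendoza (Major General); then Kapoor, Ruiz, Andersen and Nguyen (Colonel).
Achebe, Greco and Mendoza are each not a combat-command-badge holder, so the next rule applies.
Achebe, Greco and Mendoza all have lineal number 977, so the next rule applies.
Among Achebe, Greco and Mendoza, alphabetically by surname: Achebe before Greco before Mendoza.
Among Kapoor, Ruiz, Andersen and Nguyen, a combat-command-badge holder before not a combat-command-badge holder: Kapoor (a combat-command-badge holder) before Ruiz, Andersen and Nguyen (not a combat-command-badge holder).
Among Ruiz, Andersen and Nguyen, by lineal number (higher first) (reversed rule for this group): Ruiz (466) before Andersen and Nguyen (455).
Among Andersen and Nguyen, alphabetically by surname: Andersen before Nguyen.
Order: Achebe, Greco, Mendoza, Kapoor, Ruiz, Andersen, Nguyen.

Kapoor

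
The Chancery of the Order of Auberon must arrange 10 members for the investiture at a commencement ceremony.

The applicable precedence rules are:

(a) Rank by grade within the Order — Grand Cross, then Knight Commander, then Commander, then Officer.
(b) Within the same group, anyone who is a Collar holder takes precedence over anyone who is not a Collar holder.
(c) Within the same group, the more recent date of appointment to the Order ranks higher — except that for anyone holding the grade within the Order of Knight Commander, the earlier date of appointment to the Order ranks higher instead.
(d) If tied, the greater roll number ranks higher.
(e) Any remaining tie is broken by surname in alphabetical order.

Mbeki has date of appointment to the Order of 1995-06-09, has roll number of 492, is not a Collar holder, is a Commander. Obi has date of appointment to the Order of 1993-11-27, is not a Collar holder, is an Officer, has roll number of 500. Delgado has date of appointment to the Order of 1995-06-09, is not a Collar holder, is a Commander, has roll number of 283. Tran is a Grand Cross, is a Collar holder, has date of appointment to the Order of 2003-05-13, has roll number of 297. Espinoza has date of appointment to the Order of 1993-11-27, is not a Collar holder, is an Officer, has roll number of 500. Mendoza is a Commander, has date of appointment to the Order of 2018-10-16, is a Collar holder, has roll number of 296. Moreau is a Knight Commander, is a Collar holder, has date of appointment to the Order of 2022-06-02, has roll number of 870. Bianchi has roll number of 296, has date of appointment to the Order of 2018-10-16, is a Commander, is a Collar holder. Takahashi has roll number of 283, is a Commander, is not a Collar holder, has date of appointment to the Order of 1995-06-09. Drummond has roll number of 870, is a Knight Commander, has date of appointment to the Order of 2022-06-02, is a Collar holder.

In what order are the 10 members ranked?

Tran, Drummond, Moreau, Bianchi, Mendoza, Mbeki, Delgado, Takahashi, Espinoza, Obi

By grade within the Order: Tran (Grand Cross); then Drummond and Moreau (Knight Commander); then Bianchi, Mendoza, Mbeki, Delgado and Takahashi (Commander); then Espinoza and Obi (Officer).
Drummond and Moreau are each a Collar holder, so the next rule applies.
Drummond and Moreau both have date of appointment to the Order 2022-06-02, so the next rule applies.
Drummond and Moreau both have roll number 870, so the next rule applies.
Among Drummond and Moreau, alphabetically by surname: Drummond before Moreau.
Among Bianchi, Mendoza, Mbeki, Delgado and Takahashi, a Collar holder before not a Collar holder: Bianchi and Mendoza (a Collar holder) before Mbeki, Delgado and Takahashi (not a Collar holder).
Bianchi and Mendoza both have date of appointment to the Order 2018-10-16, so the next rule applies.
Bianchi and Mendoza both have roll number 296, so the next rule applies.
Among Bianchi and Mendoza, alphabetically by surname: Bianchi before Mendoza.
Mbeki, Delgado and Takahashi all have date of appointment to the Order 1995-06-09, so the next rule applies.
Among Mbeki, Delgado and Takahashi, by roll number (higher first): Mbeki (492) before Delgado and Takahashi (283).
Among Delgado and Takahashi, alphabetically by surname: Delgado before Takahashi.
Espinoza and Obi are each not a Collar holder, so the next rule applies.
Espinoza and Obi both have date of appointment to the Order 1993-11-27, so the next rule applies.
Espinoza and Obi both have roll number 500, so the next rule applies.
Among Espinoza and Obi, alphabetically by surname: Espinoza before Obi.
Full order: Tran, Drummond, Moreau, Bianchi, Mendoza, Mbeki, Delgado, Takahashi, Espinoza, Obi.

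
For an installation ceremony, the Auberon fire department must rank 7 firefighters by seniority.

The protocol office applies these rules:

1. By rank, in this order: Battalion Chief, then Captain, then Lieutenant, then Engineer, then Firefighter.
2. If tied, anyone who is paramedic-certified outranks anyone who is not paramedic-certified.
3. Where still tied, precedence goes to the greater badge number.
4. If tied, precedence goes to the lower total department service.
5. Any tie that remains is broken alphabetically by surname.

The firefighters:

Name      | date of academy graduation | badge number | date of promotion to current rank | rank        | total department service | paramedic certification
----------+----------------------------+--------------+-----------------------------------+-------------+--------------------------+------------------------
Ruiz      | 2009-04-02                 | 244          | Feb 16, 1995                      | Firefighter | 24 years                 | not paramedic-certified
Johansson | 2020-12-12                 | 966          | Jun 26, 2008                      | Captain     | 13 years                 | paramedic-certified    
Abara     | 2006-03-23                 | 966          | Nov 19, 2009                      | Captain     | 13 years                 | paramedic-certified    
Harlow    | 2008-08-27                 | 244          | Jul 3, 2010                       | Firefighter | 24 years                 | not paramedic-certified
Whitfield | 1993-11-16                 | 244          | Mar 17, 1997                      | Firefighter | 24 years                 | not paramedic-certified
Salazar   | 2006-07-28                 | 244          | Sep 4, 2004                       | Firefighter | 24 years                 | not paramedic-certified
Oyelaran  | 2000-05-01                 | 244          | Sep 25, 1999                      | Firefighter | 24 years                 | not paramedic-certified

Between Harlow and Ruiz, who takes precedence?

By rank: Abara and Johansson (Captain); then Harlow, Oyelaran, Ruiz, Salazar and Whitfield (Firefighter).
Abara and Johansson are each paramedic-certified, so the next rule applies.
Abara and Johansson both have badge number 966, so the next rule applies.
Abara and Johansson both have total department service 13 years, so the next rule applies.
Among Abara and Johansson, alphabetically by surname: Abara before Johansson.
Harlow, Oyelaran, Ruiz, Salazar and Whitfield are each not paramedic-certified, so the next rule applies.
Harlow, Oyelaran, Ruiz, Salazar and Whitfield all have badge number 244, so the next rule applies.
Harlow, Oyelaran, Ruiz, Salazar and Whitfield all have total department service 24 years, so the next rule applies.
Among Harlow, Oyelaran, Ruiz, Salazar and Whitfield, alphabetically by surname: Harlow before Oyelaran before Ruiz before Salazar before Whitfield.
So Harlow takes precedence.

Harlow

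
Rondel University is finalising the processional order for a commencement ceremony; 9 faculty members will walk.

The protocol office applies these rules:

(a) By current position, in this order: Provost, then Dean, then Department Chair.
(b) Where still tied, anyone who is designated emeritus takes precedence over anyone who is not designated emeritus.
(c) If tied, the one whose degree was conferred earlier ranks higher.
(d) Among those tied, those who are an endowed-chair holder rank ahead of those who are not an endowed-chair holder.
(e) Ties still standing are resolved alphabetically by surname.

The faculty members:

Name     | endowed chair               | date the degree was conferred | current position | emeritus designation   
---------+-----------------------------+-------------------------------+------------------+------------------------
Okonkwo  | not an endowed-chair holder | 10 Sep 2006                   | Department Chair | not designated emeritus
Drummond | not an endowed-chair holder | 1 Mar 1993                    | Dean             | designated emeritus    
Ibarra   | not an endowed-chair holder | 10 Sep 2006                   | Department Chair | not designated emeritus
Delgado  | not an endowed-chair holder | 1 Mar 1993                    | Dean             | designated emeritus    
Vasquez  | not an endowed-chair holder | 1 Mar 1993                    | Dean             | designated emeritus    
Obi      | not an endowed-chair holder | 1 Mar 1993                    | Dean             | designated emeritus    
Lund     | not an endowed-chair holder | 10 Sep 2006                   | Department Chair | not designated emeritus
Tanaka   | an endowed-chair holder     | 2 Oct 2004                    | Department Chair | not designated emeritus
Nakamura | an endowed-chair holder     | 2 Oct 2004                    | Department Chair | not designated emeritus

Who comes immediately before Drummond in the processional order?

By current position: Delgado, Drummond, Obi and Vasquez (Dean); then Nakamura, Tanaka, Ibarra, Lund and Okonkwo (Department Chair).
Delgado, Drummond, Obi and Vasquez are each designated emeritus, so the next rule applies.
Delgado, Drummond, Obi and Vasquez all have date the degree was conferred 1 Mar 1993, so the next rule applies.
Delgado, Drummond, Obi and Vasquez are each not an endowed-chair holder, so the next rule applies.
Among Delgado, Drummond, Obi and Vasquez, alphabetically by surname: Delgado before Drummond before Obi before Vasquez.
Nakamura, Tanaka, Ibarra, Lund and Okonkwo are each not designated emeritus, so the next rule applies.
Among Nakamura, Tanaka, Ibarra, Lund and Okonkwo, by date the degree was conferred (earlier first): Nakamura and Tanaka (2 Oct 2004) before Ibarra, Lund and Okonkwo (10 Sep 2006).
Nakamura and Tanaka are each an endowed-chair holder, so the next rule applies.
Among Nakamura and Tanaka, alphabetically by surname: Nakamura before Tanaka.
Ibarra, Lund and Okonkwo are each not an endowed-chair holder, so the next rule applies.
Among Ibarra, Lund and Okonkwo, alphabetically by surname: Ibarra before Lund before Okonkwo.
Order: Delgado, Drummond, Obi, Vasquez, Nakamura, Tanaka, Ibarra, Lund, Okonkwo.

Delgado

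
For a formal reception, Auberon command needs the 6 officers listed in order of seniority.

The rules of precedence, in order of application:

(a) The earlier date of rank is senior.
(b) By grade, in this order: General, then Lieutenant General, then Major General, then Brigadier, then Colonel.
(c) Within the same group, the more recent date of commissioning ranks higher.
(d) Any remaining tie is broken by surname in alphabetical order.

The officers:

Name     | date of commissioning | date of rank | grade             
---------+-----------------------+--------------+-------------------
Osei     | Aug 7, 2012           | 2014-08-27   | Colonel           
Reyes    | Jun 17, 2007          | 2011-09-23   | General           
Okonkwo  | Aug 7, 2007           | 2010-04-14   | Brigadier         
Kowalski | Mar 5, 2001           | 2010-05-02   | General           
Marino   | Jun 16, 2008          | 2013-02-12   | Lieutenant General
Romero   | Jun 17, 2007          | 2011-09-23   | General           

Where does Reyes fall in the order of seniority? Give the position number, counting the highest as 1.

3

By date of rank (earlier first): Okonkwo (2010-04-14); then Kowalski (2010-05-02); then Reyes and Romero (both 2011-09-23); then Marino (2013-02-12); then Osei (2014-08-27).
Reyes and Romero are each General, so the next rule applies.
Reyes and Romero both have date of commissioning Jun 17, 2007, so the next rule applies.
Among Reyes and Romero, alphabetically by surname: Reyes before Romero.
Order: Okonkwo, Kowalski, Reyes, Romero, Marino, Osei. So position 3.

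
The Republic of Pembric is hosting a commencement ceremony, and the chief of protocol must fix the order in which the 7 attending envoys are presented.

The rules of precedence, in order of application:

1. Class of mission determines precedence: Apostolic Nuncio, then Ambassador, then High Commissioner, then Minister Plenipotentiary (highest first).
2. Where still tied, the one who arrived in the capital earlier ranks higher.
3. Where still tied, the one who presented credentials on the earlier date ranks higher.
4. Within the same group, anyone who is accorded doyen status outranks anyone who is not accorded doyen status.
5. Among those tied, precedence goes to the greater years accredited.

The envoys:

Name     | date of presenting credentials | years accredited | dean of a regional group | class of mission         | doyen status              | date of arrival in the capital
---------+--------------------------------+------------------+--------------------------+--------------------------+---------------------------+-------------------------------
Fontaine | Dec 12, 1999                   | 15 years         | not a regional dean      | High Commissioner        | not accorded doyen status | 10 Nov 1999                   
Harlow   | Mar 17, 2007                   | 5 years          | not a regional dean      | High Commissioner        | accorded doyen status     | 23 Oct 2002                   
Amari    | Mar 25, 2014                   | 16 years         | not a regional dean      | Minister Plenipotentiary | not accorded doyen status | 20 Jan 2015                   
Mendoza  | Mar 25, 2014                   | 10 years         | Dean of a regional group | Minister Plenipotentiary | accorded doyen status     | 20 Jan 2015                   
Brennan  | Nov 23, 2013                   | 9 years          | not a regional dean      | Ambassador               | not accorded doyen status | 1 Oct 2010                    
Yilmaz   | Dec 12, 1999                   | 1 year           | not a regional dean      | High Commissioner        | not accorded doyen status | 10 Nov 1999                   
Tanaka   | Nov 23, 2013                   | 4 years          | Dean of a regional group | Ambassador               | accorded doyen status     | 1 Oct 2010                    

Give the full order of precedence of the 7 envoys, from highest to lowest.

By class of mission: Tanaka and Brennan (Ambassador); then Fontaine, Yilmaz and Harlow (High Commissioner); then Mendoza and Amari (Minister Plenipotentiary).
Tanaka and Brennan both have date of arrival in the capital 1 Oct 2010, so the next rule applies.
Tanaka and Brennan both have date of presenting credentials Nov 23, 2013, so the next rule applies.
Among Tanaka and Brennan, accorded doyen status before not accorded doyen status: Tanaka (accorded doyen status) before Brennan (not accorded doyen status).
Among Fontaine, Yilmaz and Harlow, by date of arrival in the capital (earlier first): Fontaine and Yilmaz (10 Nov 1999) before Harlow (23 Oct 2002).
Fontaine and Yilmaz both have date of presenting credentials Dec 12, 1999, so the next rule applies.
Fontaine and Yilmaz are each not accorded doyen status, so the next rule applies.
Among Fontaine and Yilmaz, by years accredited (higher first): Fontaine (15 years) before Yilmaz (1 year).
Mendoza and Amari both have date of arrival in the capital 20 Jan 2015, so the next rule applies.
Mendoza and Amari both have date of presenting credentials Mar 25, 2014, so the next rule applies.
Among Mendoza and Amari, accorded doyen status before not accorded doyen status: Mendoza (accorded doyen status) before Amari (not accorded doyen status).
Full order: Tanaka, Brennan, Fontaine, Yilmaz, Harlow, Mendoza, Amari.

Tanaka, Brennan, Fontaine, Yilmaz, Harlow, Mendoza, Amari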